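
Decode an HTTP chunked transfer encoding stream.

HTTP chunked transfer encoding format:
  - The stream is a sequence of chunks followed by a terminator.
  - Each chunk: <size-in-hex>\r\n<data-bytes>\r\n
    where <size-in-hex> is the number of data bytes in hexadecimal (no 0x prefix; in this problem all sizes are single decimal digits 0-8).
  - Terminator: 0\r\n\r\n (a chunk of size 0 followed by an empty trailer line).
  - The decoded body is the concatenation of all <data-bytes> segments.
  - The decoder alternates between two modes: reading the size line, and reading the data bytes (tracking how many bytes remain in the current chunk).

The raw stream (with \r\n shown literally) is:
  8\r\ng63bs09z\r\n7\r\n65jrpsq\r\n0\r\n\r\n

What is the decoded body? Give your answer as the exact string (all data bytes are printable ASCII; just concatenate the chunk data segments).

Chunk 1: stream[0..1]='8' size=0x8=8, data at stream[3..11]='g63bs09z' -> body[0..8], body so far='g63bs09z'
Chunk 2: stream[13..14]='7' size=0x7=7, data at stream[16..23]='65jrpsq' -> body[8..15], body so far='g63bs09z65jrpsq'
Chunk 3: stream[25..26]='0' size=0 (terminator). Final body='g63bs09z65jrpsq' (15 bytes)

Answer: g63bs09z65jrpsq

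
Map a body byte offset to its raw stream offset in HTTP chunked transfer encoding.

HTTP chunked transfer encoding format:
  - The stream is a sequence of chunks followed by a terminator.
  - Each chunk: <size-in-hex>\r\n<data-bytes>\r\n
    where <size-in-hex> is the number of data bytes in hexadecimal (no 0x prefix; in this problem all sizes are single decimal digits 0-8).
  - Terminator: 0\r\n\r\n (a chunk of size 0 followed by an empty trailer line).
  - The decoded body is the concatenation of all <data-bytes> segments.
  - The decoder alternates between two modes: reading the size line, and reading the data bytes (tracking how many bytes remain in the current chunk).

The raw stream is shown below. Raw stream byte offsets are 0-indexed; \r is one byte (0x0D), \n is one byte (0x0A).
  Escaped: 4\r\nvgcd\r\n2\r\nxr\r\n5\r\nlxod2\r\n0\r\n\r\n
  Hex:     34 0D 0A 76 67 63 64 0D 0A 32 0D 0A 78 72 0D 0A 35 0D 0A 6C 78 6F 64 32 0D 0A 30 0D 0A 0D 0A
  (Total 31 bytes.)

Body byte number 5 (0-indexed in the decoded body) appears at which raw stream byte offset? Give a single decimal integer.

Chunk 1: stream[0..1]='4' size=0x4=4, data at stream[3..7]='vgcd' -> body[0..4], body so far='vgcd'
Chunk 2: stream[9..10]='2' size=0x2=2, data at stream[12..14]='xr' -> body[4..6], body so far='vgcdxr'
Chunk 3: stream[16..17]='5' size=0x5=5, data at stream[19..24]='lxod2' -> body[6..11], body so far='vgcdxrlxod2'
Chunk 4: stream[26..27]='0' size=0 (terminator). Final body='vgcdxrlxod2' (11 bytes)
Body byte 5 at stream offset 13

Answer: 13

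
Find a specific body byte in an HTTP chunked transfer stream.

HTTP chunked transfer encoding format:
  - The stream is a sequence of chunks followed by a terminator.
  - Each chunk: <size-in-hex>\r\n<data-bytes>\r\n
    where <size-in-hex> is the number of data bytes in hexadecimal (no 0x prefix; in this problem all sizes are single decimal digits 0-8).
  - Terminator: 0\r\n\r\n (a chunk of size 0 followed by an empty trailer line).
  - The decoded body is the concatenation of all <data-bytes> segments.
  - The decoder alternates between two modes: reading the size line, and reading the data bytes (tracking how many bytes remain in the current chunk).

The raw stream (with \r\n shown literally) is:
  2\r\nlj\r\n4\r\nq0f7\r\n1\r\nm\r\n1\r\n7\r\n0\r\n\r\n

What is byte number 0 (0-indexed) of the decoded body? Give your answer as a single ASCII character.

Chunk 1: stream[0..1]='2' size=0x2=2, data at stream[3..5]='lj' -> body[0..2], body so far='lj'
Chunk 2: stream[7..8]='4' size=0x4=4, data at stream[10..14]='q0f7' -> body[2..6], body so far='ljq0f7'
Chunk 3: stream[16..17]='1' size=0x1=1, data at stream[19..20]='m' -> body[6..7], body so far='ljq0f7m'
Chunk 4: stream[22..23]='1' size=0x1=1, data at stream[25..26]='7' -> body[7..8], body so far='ljq0f7m7'
Chunk 5: stream[28..29]='0' size=0 (terminator). Final body='ljq0f7m7' (8 bytes)
Body byte 0 = 'l'

Answer: l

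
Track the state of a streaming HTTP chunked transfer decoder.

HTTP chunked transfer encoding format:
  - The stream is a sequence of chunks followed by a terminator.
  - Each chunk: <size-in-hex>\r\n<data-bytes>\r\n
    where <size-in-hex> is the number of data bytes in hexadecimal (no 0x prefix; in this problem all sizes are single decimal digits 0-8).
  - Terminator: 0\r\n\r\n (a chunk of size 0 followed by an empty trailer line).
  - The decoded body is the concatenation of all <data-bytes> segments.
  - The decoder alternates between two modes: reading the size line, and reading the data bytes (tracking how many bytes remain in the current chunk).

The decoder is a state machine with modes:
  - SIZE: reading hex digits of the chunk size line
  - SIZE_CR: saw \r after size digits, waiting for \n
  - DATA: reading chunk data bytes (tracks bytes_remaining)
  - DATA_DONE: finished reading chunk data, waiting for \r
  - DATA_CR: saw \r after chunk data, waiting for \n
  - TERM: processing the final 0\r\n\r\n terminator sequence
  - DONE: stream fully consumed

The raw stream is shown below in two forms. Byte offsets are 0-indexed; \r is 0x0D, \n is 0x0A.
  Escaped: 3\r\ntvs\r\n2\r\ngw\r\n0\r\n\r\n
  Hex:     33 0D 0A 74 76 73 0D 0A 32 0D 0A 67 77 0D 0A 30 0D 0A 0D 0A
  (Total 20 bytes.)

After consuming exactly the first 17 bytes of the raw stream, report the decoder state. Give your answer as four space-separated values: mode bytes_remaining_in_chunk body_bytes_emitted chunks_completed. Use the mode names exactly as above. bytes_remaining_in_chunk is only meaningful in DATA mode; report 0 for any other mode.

Answer: SIZE_CR 0 5 2

Derivation:
Byte 0 = '3': mode=SIZE remaining=0 emitted=0 chunks_done=0
Byte 1 = 0x0D: mode=SIZE_CR remaining=0 emitted=0 chunks_done=0
Byte 2 = 0x0A: mode=DATA remaining=3 emitted=0 chunks_done=0
Byte 3 = 't': mode=DATA remaining=2 emitted=1 chunks_done=0
Byte 4 = 'v': mode=DATA remaining=1 emitted=2 chunks_done=0
Byte 5 = 's': mode=DATA_DONE remaining=0 emitted=3 chunks_done=0
Byte 6 = 0x0D: mode=DATA_CR remaining=0 emitted=3 chunks_done=0
Byte 7 = 0x0A: mode=SIZE remaining=0 emitted=3 chunks_done=1
Byte 8 = '2': mode=SIZE remaining=0 emitted=3 chunks_done=1
Byte 9 = 0x0D: mode=SIZE_CR remaining=0 emitted=3 chunks_done=1
Byte 10 = 0x0A: mode=DATA remaining=2 emitted=3 chunks_done=1
Byte 11 = 'g': mode=DATA remaining=1 emitted=4 chunks_done=1
Byte 12 = 'w': mode=DATA_DONE remaining=0 emitted=5 chunks_done=1
Byte 13 = 0x0D: mode=DATA_CR remaining=0 emitted=5 chunks_done=1
Byte 14 = 0x0A: mode=SIZE remaining=0 emitted=5 chunks_done=2
Byte 15 = '0': mode=SIZE remaining=0 emitted=5 chunks_done=2
Byte 16 = 0x0D: mode=SIZE_CR remaining=0 emitted=5 chunks_done=2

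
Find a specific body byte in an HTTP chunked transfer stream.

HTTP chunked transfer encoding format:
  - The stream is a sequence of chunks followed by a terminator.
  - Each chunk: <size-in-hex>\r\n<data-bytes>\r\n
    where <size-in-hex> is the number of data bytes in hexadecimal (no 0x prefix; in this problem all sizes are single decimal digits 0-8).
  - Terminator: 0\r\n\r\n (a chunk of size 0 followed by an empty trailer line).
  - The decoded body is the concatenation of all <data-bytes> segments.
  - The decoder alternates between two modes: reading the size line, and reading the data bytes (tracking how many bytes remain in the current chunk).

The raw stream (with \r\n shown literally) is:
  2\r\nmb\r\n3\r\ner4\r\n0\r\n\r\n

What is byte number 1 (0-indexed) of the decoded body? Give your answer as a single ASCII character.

Answer: b

Derivation:
Chunk 1: stream[0..1]='2' size=0x2=2, data at stream[3..5]='mb' -> body[0..2], body so far='mb'
Chunk 2: stream[7..8]='3' size=0x3=3, data at stream[10..13]='er4' -> body[2..5], body so far='mber4'
Chunk 3: stream[15..16]='0' size=0 (terminator). Final body='mber4' (5 bytes)
Body byte 1 = 'b'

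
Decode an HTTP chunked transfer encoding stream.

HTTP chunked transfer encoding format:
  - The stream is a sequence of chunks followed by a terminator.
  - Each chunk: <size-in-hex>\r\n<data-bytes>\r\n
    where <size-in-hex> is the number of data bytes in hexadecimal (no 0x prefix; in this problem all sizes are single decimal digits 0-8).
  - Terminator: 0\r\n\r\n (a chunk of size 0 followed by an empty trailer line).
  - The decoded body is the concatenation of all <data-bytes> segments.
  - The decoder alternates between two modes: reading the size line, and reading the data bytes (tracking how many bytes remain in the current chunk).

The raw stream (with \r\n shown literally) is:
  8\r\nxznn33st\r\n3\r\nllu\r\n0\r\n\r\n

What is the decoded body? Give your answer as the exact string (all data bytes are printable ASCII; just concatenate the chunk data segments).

Chunk 1: stream[0..1]='8' size=0x8=8, data at stream[3..11]='xznn33st' -> body[0..8], body so far='xznn33st'
Chunk 2: stream[13..14]='3' size=0x3=3, data at stream[16..19]='llu' -> body[8..11], body so far='xznn33stllu'
Chunk 3: stream[21..22]='0' size=0 (terminator). Final body='xznn33stllu' (11 bytes)

Answer: xznn33stllu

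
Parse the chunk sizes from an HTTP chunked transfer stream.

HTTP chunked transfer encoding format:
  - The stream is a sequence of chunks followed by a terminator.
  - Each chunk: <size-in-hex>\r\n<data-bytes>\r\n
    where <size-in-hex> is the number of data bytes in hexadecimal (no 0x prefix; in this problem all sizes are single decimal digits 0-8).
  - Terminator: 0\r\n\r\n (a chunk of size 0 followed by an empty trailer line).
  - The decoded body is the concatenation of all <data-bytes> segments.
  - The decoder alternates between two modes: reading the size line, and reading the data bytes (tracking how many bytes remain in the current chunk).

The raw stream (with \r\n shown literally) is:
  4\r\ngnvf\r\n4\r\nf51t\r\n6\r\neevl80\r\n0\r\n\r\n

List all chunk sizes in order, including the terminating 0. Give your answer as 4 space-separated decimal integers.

Chunk 1: stream[0..1]='4' size=0x4=4, data at stream[3..7]='gnvf' -> body[0..4], body so far='gnvf'
Chunk 2: stream[9..10]='4' size=0x4=4, data at stream[12..16]='f51t' -> body[4..8], body so far='gnvff51t'
Chunk 3: stream[18..19]='6' size=0x6=6, data at stream[21..27]='eevl80' -> body[8..14], body so far='gnvff51teevl80'
Chunk 4: stream[29..30]='0' size=0 (terminator). Final body='gnvff51teevl80' (14 bytes)

Answer: 4 4 6 0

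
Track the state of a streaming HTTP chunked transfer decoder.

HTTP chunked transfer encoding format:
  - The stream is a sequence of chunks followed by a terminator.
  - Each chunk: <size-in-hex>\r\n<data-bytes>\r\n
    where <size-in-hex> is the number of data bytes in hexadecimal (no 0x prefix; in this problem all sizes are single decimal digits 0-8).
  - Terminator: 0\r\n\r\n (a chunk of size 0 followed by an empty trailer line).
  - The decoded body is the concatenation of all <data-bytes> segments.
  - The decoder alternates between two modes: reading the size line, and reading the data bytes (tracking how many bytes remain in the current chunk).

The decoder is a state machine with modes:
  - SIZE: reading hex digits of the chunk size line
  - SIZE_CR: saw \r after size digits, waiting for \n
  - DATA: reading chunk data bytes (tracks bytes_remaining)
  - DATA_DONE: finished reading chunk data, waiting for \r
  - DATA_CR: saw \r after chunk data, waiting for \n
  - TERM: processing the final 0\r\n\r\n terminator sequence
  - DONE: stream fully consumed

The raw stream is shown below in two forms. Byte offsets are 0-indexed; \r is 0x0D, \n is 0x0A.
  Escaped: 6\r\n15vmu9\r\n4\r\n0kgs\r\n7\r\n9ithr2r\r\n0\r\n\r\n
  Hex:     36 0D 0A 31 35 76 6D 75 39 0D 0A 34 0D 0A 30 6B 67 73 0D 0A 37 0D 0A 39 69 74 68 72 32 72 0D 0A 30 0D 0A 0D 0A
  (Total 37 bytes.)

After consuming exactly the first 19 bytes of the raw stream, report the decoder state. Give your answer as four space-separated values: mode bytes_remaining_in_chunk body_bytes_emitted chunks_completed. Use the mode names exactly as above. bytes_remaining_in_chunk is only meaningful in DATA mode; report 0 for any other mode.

Answer: DATA_CR 0 10 1

Derivation:
Byte 0 = '6': mode=SIZE remaining=0 emitted=0 chunks_done=0
Byte 1 = 0x0D: mode=SIZE_CR remaining=0 emitted=0 chunks_done=0
Byte 2 = 0x0A: mode=DATA remaining=6 emitted=0 chunks_done=0
Byte 3 = '1': mode=DATA remaining=5 emitted=1 chunks_done=0
Byte 4 = '5': mode=DATA remaining=4 emitted=2 chunks_done=0
Byte 5 = 'v': mode=DATA remaining=3 emitted=3 chunks_done=0
Byte 6 = 'm': mode=DATA remaining=2 emitted=4 chunks_done=0
Byte 7 = 'u': mode=DATA remaining=1 emitted=5 chunks_done=0
Byte 8 = '9': mode=DATA_DONE remaining=0 emitted=6 chunks_done=0
Byte 9 = 0x0D: mode=DATA_CR remaining=0 emitted=6 chunks_done=0
Byte 10 = 0x0A: mode=SIZE remaining=0 emitted=6 chunks_done=1
Byte 11 = '4': mode=SIZE remaining=0 emitted=6 chunks_done=1
Byte 12 = 0x0D: mode=SIZE_CR remaining=0 emitted=6 chunks_done=1
Byte 13 = 0x0A: mode=DATA remaining=4 emitted=6 chunks_done=1
Byte 14 = '0': mode=DATA remaining=3 emitted=7 chunks_done=1
Byte 15 = 'k': mode=DATA remaining=2 emitted=8 chunks_done=1
Byte 16 = 'g': mode=DATA remaining=1 emitted=9 chunks_done=1
Byte 17 = 's': mode=DATA_DONE remaining=0 emitted=10 chunks_done=1
Byte 18 = 0x0D: mode=DATA_CR remaining=0 emitted=10 chunks_done=1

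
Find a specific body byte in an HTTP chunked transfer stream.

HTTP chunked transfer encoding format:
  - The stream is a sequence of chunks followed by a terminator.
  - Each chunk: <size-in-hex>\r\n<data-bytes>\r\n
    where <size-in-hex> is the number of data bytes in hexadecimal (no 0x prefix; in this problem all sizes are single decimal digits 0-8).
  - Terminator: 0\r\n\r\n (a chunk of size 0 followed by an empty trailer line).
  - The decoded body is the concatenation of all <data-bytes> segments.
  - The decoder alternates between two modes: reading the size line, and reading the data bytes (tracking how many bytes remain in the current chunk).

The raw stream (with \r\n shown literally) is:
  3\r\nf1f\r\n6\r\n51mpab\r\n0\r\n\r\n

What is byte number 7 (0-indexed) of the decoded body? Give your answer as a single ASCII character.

Answer: a

Derivation:
Chunk 1: stream[0..1]='3' size=0x3=3, data at stream[3..6]='f1f' -> body[0..3], body so far='f1f'
Chunk 2: stream[8..9]='6' size=0x6=6, data at stream[11..17]='51mpab' -> body[3..9], body so far='f1f51mpab'
Chunk 3: stream[19..20]='0' size=0 (terminator). Final body='f1f51mpab' (9 bytes)
Body byte 7 = 'a'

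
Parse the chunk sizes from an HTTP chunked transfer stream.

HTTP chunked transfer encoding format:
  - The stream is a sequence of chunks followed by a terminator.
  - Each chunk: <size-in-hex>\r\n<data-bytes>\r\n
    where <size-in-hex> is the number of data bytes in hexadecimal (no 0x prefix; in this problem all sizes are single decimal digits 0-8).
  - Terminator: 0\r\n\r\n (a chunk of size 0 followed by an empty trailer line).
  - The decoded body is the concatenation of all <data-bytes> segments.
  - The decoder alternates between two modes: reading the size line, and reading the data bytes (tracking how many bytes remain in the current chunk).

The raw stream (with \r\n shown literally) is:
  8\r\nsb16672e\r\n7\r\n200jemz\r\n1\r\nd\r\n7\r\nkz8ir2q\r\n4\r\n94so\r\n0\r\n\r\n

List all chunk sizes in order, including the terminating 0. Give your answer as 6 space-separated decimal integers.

Answer: 8 7 1 7 4 0

Derivation:
Chunk 1: stream[0..1]='8' size=0x8=8, data at stream[3..11]='sb16672e' -> body[0..8], body so far='sb16672e'
Chunk 2: stream[13..14]='7' size=0x7=7, data at stream[16..23]='200jemz' -> body[8..15], body so far='sb16672e200jemz'
Chunk 3: stream[25..26]='1' size=0x1=1, data at stream[28..29]='d' -> body[15..16], body so far='sb16672e200jemzd'
Chunk 4: stream[31..32]='7' size=0x7=7, data at stream[34..41]='kz8ir2q' -> body[16..23], body so far='sb16672e200jemzdkz8ir2q'
Chunk 5: stream[43..44]='4' size=0x4=4, data at stream[46..50]='94so' -> body[23..27], body so far='sb16672e200jemzdkz8ir2q94so'
Chunk 6: stream[52..53]='0' size=0 (terminator). Final body='sb16672e200jemzdkz8ir2q94so' (27 bytes)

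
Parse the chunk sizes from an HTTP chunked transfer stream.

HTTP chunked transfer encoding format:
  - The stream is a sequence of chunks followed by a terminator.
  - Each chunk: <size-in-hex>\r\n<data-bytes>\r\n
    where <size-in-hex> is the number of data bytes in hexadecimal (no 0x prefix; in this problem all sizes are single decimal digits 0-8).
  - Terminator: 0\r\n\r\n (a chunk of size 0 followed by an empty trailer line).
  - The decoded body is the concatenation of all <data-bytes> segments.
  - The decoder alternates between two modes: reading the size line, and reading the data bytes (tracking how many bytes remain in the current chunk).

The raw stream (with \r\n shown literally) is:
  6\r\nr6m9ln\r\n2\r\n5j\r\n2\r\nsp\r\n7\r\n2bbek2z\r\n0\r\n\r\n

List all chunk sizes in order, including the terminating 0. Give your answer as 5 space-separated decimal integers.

Answer: 6 2 2 7 0

Derivation:
Chunk 1: stream[0..1]='6' size=0x6=6, data at stream[3..9]='r6m9ln' -> body[0..6], body so far='r6m9ln'
Chunk 2: stream[11..12]='2' size=0x2=2, data at stream[14..16]='5j' -> body[6..8], body so far='r6m9ln5j'
Chunk 3: stream[18..19]='2' size=0x2=2, data at stream[21..23]='sp' -> body[8..10], body so far='r6m9ln5jsp'
Chunk 4: stream[25..26]='7' size=0x7=7, data at stream[28..35]='2bbek2z' -> body[10..17], body so far='r6m9ln5jsp2bbek2z'
Chunk 5: stream[37..38]='0' size=0 (terminator). Final body='r6m9ln5jsp2bbek2z' (17 bytes)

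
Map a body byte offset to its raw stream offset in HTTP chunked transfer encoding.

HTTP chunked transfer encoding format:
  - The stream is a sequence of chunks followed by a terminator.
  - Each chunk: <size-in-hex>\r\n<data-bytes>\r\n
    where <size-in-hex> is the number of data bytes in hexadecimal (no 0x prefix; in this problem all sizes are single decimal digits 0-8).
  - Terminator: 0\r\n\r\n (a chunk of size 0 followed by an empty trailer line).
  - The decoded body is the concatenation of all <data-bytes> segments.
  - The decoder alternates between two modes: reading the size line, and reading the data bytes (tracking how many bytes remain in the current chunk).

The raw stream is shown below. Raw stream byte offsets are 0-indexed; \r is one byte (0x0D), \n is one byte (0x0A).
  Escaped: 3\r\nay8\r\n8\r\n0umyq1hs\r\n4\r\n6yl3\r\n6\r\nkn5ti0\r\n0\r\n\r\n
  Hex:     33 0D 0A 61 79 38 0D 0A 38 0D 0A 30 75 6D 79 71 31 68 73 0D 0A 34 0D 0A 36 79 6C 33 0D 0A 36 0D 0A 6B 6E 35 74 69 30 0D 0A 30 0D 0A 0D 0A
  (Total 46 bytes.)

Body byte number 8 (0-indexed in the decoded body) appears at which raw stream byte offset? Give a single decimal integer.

Chunk 1: stream[0..1]='3' size=0x3=3, data at stream[3..6]='ay8' -> body[0..3], body so far='ay8'
Chunk 2: stream[8..9]='8' size=0x8=8, data at stream[11..19]='0umyq1hs' -> body[3..11], body so far='ay80umyq1hs'
Chunk 3: stream[21..22]='4' size=0x4=4, data at stream[24..28]='6yl3' -> body[11..15], body so far='ay80umyq1hs6yl3'
Chunk 4: stream[30..31]='6' size=0x6=6, data at stream[33..39]='kn5ti0' -> body[15..21], body so far='ay80umyq1hs6yl3kn5ti0'
Chunk 5: stream[41..42]='0' size=0 (terminator). Final body='ay80umyq1hs6yl3kn5ti0' (21 bytes)
Body byte 8 at stream offset 16

Answer: 16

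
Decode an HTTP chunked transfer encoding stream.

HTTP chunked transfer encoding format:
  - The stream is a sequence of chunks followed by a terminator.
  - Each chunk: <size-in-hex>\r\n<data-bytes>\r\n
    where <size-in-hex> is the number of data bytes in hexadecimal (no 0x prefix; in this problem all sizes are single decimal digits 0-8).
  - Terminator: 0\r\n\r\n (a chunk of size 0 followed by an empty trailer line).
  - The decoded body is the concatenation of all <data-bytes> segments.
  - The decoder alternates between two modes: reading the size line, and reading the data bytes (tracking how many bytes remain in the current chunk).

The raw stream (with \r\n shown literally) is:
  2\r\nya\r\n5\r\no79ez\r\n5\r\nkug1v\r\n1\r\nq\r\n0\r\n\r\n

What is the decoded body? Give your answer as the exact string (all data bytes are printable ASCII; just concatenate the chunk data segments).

Answer: yao79ezkug1vq

Derivation:
Chunk 1: stream[0..1]='2' size=0x2=2, data at stream[3..5]='ya' -> body[0..2], body so far='ya'
Chunk 2: stream[7..8]='5' size=0x5=5, data at stream[10..15]='o79ez' -> body[2..7], body so far='yao79ez'
Chunk 3: stream[17..18]='5' size=0x5=5, data at stream[20..25]='kug1v' -> body[7..12], body so far='yao79ezkug1v'
Chunk 4: stream[27..28]='1' size=0x1=1, data at stream[30..31]='q' -> body[12..13], body so far='yao79ezkug1vq'
Chunk 5: stream[33..34]='0' size=0 (terminator). Final body='yao79ezkug1vq' (13 bytes)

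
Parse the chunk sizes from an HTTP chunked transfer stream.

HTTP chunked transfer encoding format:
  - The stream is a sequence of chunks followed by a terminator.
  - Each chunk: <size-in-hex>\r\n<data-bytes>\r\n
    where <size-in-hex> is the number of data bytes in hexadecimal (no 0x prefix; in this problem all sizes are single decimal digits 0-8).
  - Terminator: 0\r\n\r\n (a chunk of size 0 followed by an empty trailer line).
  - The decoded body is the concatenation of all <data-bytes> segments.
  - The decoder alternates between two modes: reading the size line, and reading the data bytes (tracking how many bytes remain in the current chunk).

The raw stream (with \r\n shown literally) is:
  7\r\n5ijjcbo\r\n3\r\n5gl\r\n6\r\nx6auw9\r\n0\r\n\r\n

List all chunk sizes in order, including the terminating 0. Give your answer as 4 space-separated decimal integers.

Chunk 1: stream[0..1]='7' size=0x7=7, data at stream[3..10]='5ijjcbo' -> body[0..7], body so far='5ijjcbo'
Chunk 2: stream[12..13]='3' size=0x3=3, data at stream[15..18]='5gl' -> body[7..10], body so far='5ijjcbo5gl'
Chunk 3: stream[20..21]='6' size=0x6=6, data at stream[23..29]='x6auw9' -> body[10..16], body so far='5ijjcbo5glx6auw9'
Chunk 4: stream[31..32]='0' size=0 (terminator). Final body='5ijjcbo5glx6auw9' (16 bytes)

Answer: 7 3 6 0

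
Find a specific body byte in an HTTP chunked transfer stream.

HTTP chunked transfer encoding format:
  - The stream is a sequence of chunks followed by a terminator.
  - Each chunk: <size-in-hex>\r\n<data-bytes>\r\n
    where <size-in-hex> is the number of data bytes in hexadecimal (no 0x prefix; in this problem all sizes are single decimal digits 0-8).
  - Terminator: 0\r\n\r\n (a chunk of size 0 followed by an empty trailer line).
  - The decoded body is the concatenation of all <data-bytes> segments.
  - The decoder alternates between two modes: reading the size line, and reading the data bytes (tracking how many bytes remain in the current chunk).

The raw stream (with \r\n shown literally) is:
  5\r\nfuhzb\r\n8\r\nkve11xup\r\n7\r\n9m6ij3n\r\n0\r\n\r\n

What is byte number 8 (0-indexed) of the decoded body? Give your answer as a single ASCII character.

Answer: 1

Derivation:
Chunk 1: stream[0..1]='5' size=0x5=5, data at stream[3..8]='fuhzb' -> body[0..5], body so far='fuhzb'
Chunk 2: stream[10..11]='8' size=0x8=8, data at stream[13..21]='kve11xup' -> body[5..13], body so far='fuhzbkve11xup'
Chunk 3: stream[23..24]='7' size=0x7=7, data at stream[26..33]='9m6ij3n' -> body[13..20], body so far='fuhzbkve11xup9m6ij3n'
Chunk 4: stream[35..36]='0' size=0 (terminator). Final body='fuhzbkve11xup9m6ij3n' (20 bytes)
Body byte 8 = '1'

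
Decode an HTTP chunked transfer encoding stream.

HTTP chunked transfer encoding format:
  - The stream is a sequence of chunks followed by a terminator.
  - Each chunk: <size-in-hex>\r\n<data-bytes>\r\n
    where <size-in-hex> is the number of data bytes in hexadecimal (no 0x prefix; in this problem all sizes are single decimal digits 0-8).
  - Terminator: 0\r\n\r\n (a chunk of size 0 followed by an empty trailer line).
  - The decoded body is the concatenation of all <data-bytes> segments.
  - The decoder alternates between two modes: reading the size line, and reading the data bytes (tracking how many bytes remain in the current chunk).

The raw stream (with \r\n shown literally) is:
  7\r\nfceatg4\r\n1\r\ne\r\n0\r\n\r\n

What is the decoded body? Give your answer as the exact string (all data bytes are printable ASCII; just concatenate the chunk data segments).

Chunk 1: stream[0..1]='7' size=0x7=7, data at stream[3..10]='fceatg4' -> body[0..7], body so far='fceatg4'
Chunk 2: stream[12..13]='1' size=0x1=1, data at stream[15..16]='e' -> body[7..8], body so far='fceatg4e'
Chunk 3: stream[18..19]='0' size=0 (terminator). Final body='fceatg4e' (8 bytes)

Answer: fceatg4e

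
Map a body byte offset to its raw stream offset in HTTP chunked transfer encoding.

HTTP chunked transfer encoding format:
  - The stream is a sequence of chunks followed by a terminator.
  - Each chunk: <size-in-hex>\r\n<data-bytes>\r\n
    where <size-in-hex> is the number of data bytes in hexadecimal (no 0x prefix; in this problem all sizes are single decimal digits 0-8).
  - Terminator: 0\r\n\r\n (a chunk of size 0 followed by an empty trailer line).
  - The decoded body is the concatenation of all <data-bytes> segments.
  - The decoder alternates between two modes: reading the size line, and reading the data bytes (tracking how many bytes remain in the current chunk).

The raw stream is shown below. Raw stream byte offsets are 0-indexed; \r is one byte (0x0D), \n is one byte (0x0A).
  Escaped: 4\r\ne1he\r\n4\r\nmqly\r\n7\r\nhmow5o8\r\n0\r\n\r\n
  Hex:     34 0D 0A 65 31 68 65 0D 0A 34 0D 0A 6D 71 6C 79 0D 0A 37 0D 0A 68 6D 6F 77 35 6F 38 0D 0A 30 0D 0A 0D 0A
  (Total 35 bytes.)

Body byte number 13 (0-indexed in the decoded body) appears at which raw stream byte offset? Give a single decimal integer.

Answer: 26

Derivation:
Chunk 1: stream[0..1]='4' size=0x4=4, data at stream[3..7]='e1he' -> body[0..4], body so far='e1he'
Chunk 2: stream[9..10]='4' size=0x4=4, data at stream[12..16]='mqly' -> body[4..8], body so far='e1hemqly'
Chunk 3: stream[18..19]='7' size=0x7=7, data at stream[21..28]='hmow5o8' -> body[8..15], body so far='e1hemqlyhmow5o8'
Chunk 4: stream[30..31]='0' size=0 (terminator). Final body='e1hemqlyhmow5o8' (15 bytes)
Body byte 13 at stream offset 26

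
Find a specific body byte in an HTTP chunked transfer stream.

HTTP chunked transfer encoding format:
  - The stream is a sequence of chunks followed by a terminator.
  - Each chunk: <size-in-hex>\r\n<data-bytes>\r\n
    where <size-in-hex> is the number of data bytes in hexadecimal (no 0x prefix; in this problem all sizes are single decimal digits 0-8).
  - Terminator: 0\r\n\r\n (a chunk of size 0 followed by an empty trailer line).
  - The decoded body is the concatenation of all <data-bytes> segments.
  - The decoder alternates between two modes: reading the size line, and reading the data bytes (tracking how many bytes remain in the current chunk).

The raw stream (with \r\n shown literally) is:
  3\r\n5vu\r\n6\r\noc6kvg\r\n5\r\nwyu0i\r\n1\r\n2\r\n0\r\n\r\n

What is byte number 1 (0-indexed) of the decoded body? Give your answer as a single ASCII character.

Chunk 1: stream[0..1]='3' size=0x3=3, data at stream[3..6]='5vu' -> body[0..3], body so far='5vu'
Chunk 2: stream[8..9]='6' size=0x6=6, data at stream[11..17]='oc6kvg' -> body[3..9], body so far='5vuoc6kvg'
Chunk 3: stream[19..20]='5' size=0x5=5, data at stream[22..27]='wyu0i' -> body[9..14], body so far='5vuoc6kvgwyu0i'
Chunk 4: stream[29..30]='1' size=0x1=1, data at stream[32..33]='2' -> body[14..15], body so far='5vuoc6kvgwyu0i2'
Chunk 5: stream[35..36]='0' size=0 (terminator). Final body='5vuoc6kvgwyu0i2' (15 bytes)
Body byte 1 = 'v'

Answer: v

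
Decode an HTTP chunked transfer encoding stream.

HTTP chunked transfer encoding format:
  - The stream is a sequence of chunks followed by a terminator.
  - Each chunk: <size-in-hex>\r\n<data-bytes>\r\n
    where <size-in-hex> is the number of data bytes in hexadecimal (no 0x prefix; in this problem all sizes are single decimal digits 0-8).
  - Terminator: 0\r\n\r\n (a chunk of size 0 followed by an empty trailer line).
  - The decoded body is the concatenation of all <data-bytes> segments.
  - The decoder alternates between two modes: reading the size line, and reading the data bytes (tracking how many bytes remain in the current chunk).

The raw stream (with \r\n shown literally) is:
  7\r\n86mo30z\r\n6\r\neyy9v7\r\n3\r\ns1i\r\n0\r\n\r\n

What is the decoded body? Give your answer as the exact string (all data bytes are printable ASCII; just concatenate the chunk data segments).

Chunk 1: stream[0..1]='7' size=0x7=7, data at stream[3..10]='86mo30z' -> body[0..7], body so far='86mo30z'
Chunk 2: stream[12..13]='6' size=0x6=6, data at stream[15..21]='eyy9v7' -> body[7..13], body so far='86mo30zeyy9v7'
Chunk 3: stream[23..24]='3' size=0x3=3, data at stream[26..29]='s1i' -> body[13..16], body so far='86mo30zeyy9v7s1i'
Chunk 4: stream[31..32]='0' size=0 (terminator). Final body='86mo30zeyy9v7s1i' (16 bytes)

Answer: 86mo30zeyy9v7s1i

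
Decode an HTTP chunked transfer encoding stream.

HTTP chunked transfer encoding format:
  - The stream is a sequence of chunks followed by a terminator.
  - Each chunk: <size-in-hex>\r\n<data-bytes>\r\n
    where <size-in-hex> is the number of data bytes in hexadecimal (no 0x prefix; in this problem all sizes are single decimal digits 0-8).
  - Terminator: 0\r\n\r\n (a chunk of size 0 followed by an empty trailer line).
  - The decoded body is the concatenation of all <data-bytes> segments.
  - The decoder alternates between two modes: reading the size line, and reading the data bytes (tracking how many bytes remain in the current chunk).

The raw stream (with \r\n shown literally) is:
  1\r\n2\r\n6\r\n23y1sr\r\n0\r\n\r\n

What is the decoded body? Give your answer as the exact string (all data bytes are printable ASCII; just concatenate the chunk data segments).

Answer: 223y1sr

Derivation:
Chunk 1: stream[0..1]='1' size=0x1=1, data at stream[3..4]='2' -> body[0..1], body so far='2'
Chunk 2: stream[6..7]='6' size=0x6=6, data at stream[9..15]='23y1sr' -> body[1..7], body so far='223y1sr'
Chunk 3: stream[17..18]='0' size=0 (terminator). Final body='223y1sr' (7 bytes)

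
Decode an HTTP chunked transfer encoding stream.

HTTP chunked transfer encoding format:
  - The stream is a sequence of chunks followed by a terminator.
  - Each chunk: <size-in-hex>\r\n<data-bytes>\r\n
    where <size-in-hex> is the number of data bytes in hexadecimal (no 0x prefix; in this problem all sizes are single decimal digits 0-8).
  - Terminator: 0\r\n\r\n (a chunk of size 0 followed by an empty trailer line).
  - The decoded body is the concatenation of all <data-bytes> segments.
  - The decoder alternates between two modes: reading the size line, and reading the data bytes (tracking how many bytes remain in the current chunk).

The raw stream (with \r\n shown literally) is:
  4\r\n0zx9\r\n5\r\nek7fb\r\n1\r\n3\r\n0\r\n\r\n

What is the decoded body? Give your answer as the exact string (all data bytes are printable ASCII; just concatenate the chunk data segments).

Chunk 1: stream[0..1]='4' size=0x4=4, data at stream[3..7]='0zx9' -> body[0..4], body so far='0zx9'
Chunk 2: stream[9..10]='5' size=0x5=5, data at stream[12..17]='ek7fb' -> body[4..9], body so far='0zx9ek7fb'
Chunk 3: stream[19..20]='1' size=0x1=1, data at stream[22..23]='3' -> body[9..10], body so far='0zx9ek7fb3'
Chunk 4: stream[25..26]='0' size=0 (terminator). Final body='0zx9ek7fb3' (10 bytes)

Answer: 0zx9ek7fb3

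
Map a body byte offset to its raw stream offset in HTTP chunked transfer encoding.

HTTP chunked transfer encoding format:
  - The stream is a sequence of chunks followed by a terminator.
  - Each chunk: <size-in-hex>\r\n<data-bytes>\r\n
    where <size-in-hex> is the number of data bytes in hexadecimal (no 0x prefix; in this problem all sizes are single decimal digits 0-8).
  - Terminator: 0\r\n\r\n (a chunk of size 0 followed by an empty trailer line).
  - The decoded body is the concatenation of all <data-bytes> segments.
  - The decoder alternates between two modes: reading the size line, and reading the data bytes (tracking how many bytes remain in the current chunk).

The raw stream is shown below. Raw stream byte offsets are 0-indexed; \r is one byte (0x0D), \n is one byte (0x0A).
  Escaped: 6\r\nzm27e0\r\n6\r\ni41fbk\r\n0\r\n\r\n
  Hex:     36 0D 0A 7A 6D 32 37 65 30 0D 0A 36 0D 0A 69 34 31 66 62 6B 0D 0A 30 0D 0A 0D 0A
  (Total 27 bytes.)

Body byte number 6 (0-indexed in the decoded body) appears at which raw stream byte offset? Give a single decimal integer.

Answer: 14

Derivation:
Chunk 1: stream[0..1]='6' size=0x6=6, data at stream[3..9]='zm27e0' -> body[0..6], body so far='zm27e0'
Chunk 2: stream[11..12]='6' size=0x6=6, data at stream[14..20]='i41fbk' -> body[6..12], body so far='zm27e0i41fbk'
Chunk 3: stream[22..23]='0' size=0 (terminator). Final body='zm27e0i41fbk' (12 bytes)
Body byte 6 at stream offset 14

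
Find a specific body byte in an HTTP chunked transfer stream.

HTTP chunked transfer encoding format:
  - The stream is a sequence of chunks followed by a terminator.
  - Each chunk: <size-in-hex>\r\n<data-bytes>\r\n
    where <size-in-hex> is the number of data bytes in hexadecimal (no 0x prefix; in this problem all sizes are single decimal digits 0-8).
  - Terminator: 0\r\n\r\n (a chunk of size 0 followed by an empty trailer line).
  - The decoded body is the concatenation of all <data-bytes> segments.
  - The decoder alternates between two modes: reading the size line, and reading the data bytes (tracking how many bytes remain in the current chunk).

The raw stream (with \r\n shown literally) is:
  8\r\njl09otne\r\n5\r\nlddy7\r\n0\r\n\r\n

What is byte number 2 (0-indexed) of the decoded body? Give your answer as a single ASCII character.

Answer: 0

Derivation:
Chunk 1: stream[0..1]='8' size=0x8=8, data at stream[3..11]='jl09otne' -> body[0..8], body so far='jl09otne'
Chunk 2: stream[13..14]='5' size=0x5=5, data at stream[16..21]='lddy7' -> body[8..13], body so far='jl09otnelddy7'
Chunk 3: stream[23..24]='0' size=0 (terminator). Final body='jl09otnelddy7' (13 bytes)
Body byte 2 = '0'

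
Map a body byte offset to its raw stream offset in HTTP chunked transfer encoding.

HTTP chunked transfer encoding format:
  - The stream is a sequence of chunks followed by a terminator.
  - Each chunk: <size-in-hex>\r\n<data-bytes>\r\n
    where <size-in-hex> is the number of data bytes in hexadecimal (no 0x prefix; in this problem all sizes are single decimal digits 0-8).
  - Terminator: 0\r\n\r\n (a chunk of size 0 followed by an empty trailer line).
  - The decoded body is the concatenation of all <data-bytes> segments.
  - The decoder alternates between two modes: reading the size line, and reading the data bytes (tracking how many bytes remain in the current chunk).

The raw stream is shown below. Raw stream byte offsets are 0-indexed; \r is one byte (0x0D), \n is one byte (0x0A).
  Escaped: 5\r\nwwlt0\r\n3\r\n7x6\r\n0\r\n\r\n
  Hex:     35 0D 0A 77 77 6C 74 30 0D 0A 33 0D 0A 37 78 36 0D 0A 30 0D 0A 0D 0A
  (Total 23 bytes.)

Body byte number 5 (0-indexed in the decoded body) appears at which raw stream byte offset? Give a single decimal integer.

Chunk 1: stream[0..1]='5' size=0x5=5, data at stream[3..8]='wwlt0' -> body[0..5], body so far='wwlt0'
Chunk 2: stream[10..11]='3' size=0x3=3, data at stream[13..16]='7x6' -> body[5..8], body so far='wwlt07x6'
Chunk 3: stream[18..19]='0' size=0 (terminator). Final body='wwlt07x6' (8 bytes)
Body byte 5 at stream offset 13

Answer: 13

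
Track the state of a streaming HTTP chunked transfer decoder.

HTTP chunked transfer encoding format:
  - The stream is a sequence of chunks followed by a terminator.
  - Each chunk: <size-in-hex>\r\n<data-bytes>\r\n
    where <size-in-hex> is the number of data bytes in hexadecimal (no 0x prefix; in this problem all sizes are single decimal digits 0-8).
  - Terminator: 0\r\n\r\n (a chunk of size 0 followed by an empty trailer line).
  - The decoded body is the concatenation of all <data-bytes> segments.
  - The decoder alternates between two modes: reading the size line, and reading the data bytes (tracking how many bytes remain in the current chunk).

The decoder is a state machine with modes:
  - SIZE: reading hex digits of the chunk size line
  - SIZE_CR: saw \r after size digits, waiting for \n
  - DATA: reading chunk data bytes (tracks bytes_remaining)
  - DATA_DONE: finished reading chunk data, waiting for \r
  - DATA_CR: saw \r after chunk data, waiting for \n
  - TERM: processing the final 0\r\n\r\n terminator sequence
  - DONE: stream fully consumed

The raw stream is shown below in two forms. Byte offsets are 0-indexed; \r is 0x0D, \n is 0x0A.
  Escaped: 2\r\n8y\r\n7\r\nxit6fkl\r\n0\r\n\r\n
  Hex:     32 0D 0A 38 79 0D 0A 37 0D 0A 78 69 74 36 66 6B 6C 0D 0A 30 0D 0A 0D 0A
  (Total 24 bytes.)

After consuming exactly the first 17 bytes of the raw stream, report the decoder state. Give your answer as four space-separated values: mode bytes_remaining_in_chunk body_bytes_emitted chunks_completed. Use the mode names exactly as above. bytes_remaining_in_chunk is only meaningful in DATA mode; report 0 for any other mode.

Answer: DATA_DONE 0 9 1

Derivation:
Byte 0 = '2': mode=SIZE remaining=0 emitted=0 chunks_done=0
Byte 1 = 0x0D: mode=SIZE_CR remaining=0 emitted=0 chunks_done=0
Byte 2 = 0x0A: mode=DATA remaining=2 emitted=0 chunks_done=0
Byte 3 = '8': mode=DATA remaining=1 emitted=1 chunks_done=0
Byte 4 = 'y': mode=DATA_DONE remaining=0 emitted=2 chunks_done=0
Byte 5 = 0x0D: mode=DATA_CR remaining=0 emitted=2 chunks_done=0
Byte 6 = 0x0A: mode=SIZE remaining=0 emitted=2 chunks_done=1
Byte 7 = '7': mode=SIZE remaining=0 emitted=2 chunks_done=1
Byte 8 = 0x0D: mode=SIZE_CR remaining=0 emitted=2 chunks_done=1
Byte 9 = 0x0A: mode=DATA remaining=7 emitted=2 chunks_done=1
Byte 10 = 'x': mode=DATA remaining=6 emitted=3 chunks_done=1
Byte 11 = 'i': mode=DATA remaining=5 emitted=4 chunks_done=1
Byte 12 = 't': mode=DATA remaining=4 emitted=5 chunks_done=1
Byte 13 = '6': mode=DATA remaining=3 emitted=6 chunks_done=1
Byte 14 = 'f': mode=DATA remaining=2 emitted=7 chunks_done=1
Byte 15 = 'k': mode=DATA remaining=1 emitted=8 chunks_done=1
Byte 16 = 'l': mode=DATA_DONE remaining=0 emitted=9 chunks_done=1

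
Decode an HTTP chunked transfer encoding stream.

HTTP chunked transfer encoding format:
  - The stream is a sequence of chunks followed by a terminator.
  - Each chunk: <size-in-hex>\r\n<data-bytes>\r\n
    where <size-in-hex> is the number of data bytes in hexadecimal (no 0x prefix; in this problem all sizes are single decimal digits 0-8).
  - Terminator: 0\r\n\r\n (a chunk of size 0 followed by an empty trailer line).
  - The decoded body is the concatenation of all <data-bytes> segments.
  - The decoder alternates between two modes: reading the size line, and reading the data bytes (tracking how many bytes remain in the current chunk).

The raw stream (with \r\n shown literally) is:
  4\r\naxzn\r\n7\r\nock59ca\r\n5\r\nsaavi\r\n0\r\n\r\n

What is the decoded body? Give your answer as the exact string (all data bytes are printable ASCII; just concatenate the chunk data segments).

Answer: axznock59casaavi

Derivation:
Chunk 1: stream[0..1]='4' size=0x4=4, data at stream[3..7]='axzn' -> body[0..4], body so far='axzn'
Chunk 2: stream[9..10]='7' size=0x7=7, data at stream[12..19]='ock59ca' -> body[4..11], body so far='axznock59ca'
Chunk 3: stream[21..22]='5' size=0x5=5, data at stream[24..29]='saavi' -> body[11..16], body so far='axznock59casaavi'
Chunk 4: stream[31..32]='0' size=0 (terminator). Final body='axznock59casaavi' (16 bytes)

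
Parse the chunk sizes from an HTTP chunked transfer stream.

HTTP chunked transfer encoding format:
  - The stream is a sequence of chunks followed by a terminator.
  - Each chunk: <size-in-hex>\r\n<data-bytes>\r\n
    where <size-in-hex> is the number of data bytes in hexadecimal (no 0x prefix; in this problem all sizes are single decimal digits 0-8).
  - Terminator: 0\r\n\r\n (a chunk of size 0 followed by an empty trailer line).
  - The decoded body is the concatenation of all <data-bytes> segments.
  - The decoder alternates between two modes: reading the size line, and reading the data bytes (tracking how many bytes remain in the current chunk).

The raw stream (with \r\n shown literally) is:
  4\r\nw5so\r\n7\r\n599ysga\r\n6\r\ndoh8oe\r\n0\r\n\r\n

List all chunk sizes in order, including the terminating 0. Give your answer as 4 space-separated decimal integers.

Chunk 1: stream[0..1]='4' size=0x4=4, data at stream[3..7]='w5so' -> body[0..4], body so far='w5so'
Chunk 2: stream[9..10]='7' size=0x7=7, data at stream[12..19]='599ysga' -> body[4..11], body so far='w5so599ysga'
Chunk 3: stream[21..22]='6' size=0x6=6, data at stream[24..30]='doh8oe' -> body[11..17], body so far='w5so599ysgadoh8oe'
Chunk 4: stream[32..33]='0' size=0 (terminator). Final body='w5so599ysgadoh8oe' (17 bytes)

Answer: 4 7 6 0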